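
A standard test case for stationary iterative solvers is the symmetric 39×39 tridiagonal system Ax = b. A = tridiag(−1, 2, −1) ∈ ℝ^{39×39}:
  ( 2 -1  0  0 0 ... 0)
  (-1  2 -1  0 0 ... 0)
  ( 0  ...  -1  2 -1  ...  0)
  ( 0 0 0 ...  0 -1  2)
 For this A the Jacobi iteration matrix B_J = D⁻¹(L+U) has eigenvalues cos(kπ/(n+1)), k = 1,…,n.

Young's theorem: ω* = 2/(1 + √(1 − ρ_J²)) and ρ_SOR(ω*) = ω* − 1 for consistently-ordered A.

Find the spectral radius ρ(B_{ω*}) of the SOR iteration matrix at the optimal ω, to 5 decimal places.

ρ_SOR = 0.85450

n=39: λ(B_J) = 1 − λ(A)/2 = cos(kπ/40); k=1 gives ρ_J = 0.99692.
√(1−ρ_J²) = |sin(π/40)| = 0.078459
Then 2/(1+√(1−ρ_J²)) = 2/(1+0.078459); ω* = 2/1.078459 = 1.85450.
ρ_SOR = ω* − 1 = 1.85450 − 1 = 0.85450.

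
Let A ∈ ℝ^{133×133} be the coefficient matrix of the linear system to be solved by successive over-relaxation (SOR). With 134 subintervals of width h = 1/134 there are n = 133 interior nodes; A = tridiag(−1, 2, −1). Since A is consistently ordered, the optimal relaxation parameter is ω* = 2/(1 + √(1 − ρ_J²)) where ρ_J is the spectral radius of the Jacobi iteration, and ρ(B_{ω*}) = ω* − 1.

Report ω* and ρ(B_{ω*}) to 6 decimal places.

B_J for the 133×133 system has eigenvalues cos(kπ/134); ρ_J = cos(π/134) = 0.999725.
√(1−ρ_J²) simplifies to sin(π/134) = 0.0234426.
Young: ω* = 2/(1+√(1−ρ_J²)) = 2/(1+0.0234426) = 2/1.0234426 = 1.954189.
At ω = 1.954189 every |λ(B_ω)| = ω−1, so ρ_SOR = 0.954189.

ω* = 1.954189, ρ_SOR = 0.954189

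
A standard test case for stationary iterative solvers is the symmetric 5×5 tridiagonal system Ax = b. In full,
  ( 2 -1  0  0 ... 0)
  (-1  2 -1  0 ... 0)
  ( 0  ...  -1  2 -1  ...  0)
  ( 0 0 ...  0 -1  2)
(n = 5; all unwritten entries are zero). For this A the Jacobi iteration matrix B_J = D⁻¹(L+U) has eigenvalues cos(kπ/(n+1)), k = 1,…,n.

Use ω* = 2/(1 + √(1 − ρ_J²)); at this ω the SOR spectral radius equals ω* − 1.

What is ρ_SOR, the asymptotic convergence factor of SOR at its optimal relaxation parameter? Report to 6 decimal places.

ρ_SOR = 0.333333

spectrum of D⁻¹(L+U) = {cos(kπ/6) : 1≤k≤5}; ρ_J = cos(π/6) = 0.866025.
1 − cos²(π/6) = sin²(π/6) ⇒ √(1−ρ_J²) = sin(π/6) = 0.5000000.
Then 2/(1+√(1−ρ_J²)) = 2/(1+0.5000000); ω* = 2/1.5000000 = 1.333333.
ρ(B_{ω*}) = ω*−1 = 0.333333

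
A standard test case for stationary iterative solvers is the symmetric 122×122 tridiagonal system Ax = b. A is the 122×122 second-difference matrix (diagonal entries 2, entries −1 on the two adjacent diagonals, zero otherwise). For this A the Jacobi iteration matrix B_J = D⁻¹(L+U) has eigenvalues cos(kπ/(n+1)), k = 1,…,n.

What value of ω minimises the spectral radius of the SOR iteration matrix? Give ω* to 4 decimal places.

ω* = 1.9502

B_J for the 122×122 system has eigenvalues cos(kπ/123); ρ_J = cos(π/123) = 0.9997.
√(1 − cos²(π/123)) = sin(π/123) ≈ 0.02554.
ω* = 2 / (1 + 0.02554) = 2 / 1.02554 ≈ 1.9502.
and ρ(B_{ω*}) = 1.9502 − 1 = 0.9502.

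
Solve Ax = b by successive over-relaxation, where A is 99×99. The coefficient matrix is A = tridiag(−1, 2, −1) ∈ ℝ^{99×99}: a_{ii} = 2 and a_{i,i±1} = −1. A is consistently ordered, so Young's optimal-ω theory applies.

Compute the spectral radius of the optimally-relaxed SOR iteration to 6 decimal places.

ρ_SOR = 0.939092

B_J for the 99×99 system has eigenvalues cos(kπ/100); ρ_J = cos(π/100) = 0.999507.
1 − cos²(π/100) = sin²(π/100) ⇒ √(1−ρ_J²) = sin(π/100) = 0.0314108.
[ω*] 2 ÷ (1 + 0.0314108) = 2 ÷ 1.0314108 = 1.939092.
At ω = 1.939092 every |λ(B_ω)| = ω−1, so ρ_SOR = 0.939092.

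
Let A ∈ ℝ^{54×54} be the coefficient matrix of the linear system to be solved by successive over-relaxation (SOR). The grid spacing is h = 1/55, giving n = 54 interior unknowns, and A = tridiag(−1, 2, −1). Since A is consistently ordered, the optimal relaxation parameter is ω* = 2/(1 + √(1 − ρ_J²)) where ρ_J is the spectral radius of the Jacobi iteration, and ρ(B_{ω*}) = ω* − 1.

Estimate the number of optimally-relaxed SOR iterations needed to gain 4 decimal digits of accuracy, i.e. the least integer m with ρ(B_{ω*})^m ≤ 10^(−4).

m = 81

½·tridiag(1,0,1) at n=54: λ_k = cos(kπ/55); max |λ| at k=1 ⇒ ρ_J = cos(π/55) ≈ 0.9983691.
√(1−ρ_J²) simplifies to sin(π/55) = 0.0570888.
ω* = 2/(1 + 0.0570888) = 2/1.0570888 = 1.8919886.
Hence ρ(B_{ω*}) = 1.8919886 − 1 = 0.8919886.
(0.8919886)^m ≤ 10^{−4}  ⇒  m·ln(0.8919886) ≤ −4·ln10  ⇒  m ≥ 80.579  ⇒  m = 81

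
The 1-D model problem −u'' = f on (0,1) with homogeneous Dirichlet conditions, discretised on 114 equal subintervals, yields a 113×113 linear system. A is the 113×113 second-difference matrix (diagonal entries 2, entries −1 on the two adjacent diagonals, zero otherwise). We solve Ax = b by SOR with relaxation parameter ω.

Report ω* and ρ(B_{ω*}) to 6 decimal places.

n=113: λ(B_J) = 1 − λ(A)/2 = cos(kπ/114); k=1 gives ρ_J = 0.999620.
√(1−ρ_J²) = |sin(π/114)| = 0.0275543
Then 2/(1+√(1−ρ_J²)) = 2/(1+0.0275543); ω* = 2/1.0275543 = 1.946369.
ρ_SOR = ω* − 1 = 1.946369 − 1 = 0.946369.

ω* = 1.946369, ρ_SOR = 0.946369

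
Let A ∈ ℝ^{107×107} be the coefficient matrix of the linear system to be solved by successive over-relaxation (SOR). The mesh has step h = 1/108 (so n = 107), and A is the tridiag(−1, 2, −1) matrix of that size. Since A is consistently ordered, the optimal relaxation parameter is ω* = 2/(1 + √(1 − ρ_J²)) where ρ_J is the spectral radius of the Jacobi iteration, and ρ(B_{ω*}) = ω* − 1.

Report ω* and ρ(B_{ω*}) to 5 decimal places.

spectrum of D⁻¹(L+U) = {cos(kπ/108) : 1≤k≤107}; ρ_J = cos(π/108) = 0.99958.
√(1−ρ_J²) = |sin(π/108)| = 0.029085
[ω*] 2 ÷ (1 + 0.029085) = 2 ÷ 1.029085 = 1.94347.
ρ_SOR = ω* − 1 = 1.94347 − 1 = 0.94347.

ω* = 1.94347, ρ_SOR = 0.94347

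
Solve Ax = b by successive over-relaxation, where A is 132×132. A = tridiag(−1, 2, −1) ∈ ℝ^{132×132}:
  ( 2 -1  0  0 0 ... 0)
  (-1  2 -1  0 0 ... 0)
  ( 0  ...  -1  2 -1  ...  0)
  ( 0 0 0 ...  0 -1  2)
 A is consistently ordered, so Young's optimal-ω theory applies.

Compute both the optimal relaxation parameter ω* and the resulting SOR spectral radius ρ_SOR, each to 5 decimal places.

½·tridiag(1,0,1) at n=132: λ_k = cos(kπ/133); max |λ| at k=1 ⇒ ρ_J = cos(π/133) ≈ 0.99972.
√(1−ρ_J²) = |sin(π/133)| = 0.023619
So ω* = 2/1.023619 = 1.95385 (Young).
ρ_SOR = ω* − 1 = 1.95385 − 1 = 0.95385.

ω* = 1.95385, ρ_SOR = 0.95385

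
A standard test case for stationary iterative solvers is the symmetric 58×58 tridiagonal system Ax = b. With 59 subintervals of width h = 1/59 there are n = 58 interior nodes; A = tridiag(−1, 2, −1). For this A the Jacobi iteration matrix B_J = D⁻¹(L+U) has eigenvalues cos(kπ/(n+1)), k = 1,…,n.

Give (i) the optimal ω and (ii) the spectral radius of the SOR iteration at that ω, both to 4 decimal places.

ρ_J = max_k |cos(kπ/59)| = cos(π/59) = 0.9986
root = sin(π/59) = 0.05322  (since 1−cos² = sin²).
ω* = 2 / (1 + 0.05322) = 2 / 1.05322 ≈ 1.8989.
ρ_SOR = ω* − 1 = 1.8989 − 1 = 0.8989.

ω* = 1.8989, ρ_SOR = 0.8989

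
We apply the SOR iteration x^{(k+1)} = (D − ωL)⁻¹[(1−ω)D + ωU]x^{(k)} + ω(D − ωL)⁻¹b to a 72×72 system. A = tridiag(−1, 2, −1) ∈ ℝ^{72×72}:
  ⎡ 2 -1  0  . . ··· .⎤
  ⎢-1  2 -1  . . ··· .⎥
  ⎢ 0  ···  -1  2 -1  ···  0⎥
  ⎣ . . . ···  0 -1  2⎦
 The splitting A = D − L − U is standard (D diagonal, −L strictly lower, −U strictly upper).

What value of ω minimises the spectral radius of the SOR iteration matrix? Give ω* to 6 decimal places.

ω* = 1.917505

B_J for the 72×72 system has eigenvalues cos(kπ/73); ρ_J = cos(π/73) = 0.999074.
1 − cos²(π/73) = sin²(π/73) ⇒ √(1−ρ_J²) = sin(π/73) = 0.0430222.
[ω*] 2 ÷ (1 + 0.0430222) = 2 ÷ 1.0430222 = 1.917505.
[ρ_SOR] ω* − 1 = 0.917505.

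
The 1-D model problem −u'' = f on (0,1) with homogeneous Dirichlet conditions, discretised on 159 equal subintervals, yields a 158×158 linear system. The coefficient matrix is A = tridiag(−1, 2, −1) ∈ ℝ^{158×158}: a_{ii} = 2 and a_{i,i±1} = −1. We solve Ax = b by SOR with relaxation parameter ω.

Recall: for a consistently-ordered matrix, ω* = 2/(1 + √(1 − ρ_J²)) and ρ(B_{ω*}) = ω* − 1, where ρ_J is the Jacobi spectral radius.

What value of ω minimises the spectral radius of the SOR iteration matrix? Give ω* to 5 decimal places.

ω* = 1.96125

B_J for the 158×158 system has eigenvalues cos(kπ/159); ρ_J = cos(π/159) = 0.99980.
√(1 − cos²(π/159)) = sin(π/159) ≈ 0.019757.
So ω* = 2/1.019757 = 1.96125 (Young).
[ρ_SOR] ω* − 1 = 0.96125.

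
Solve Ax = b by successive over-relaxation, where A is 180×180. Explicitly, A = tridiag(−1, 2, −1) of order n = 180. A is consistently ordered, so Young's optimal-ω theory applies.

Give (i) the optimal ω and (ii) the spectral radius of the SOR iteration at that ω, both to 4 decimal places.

ω* = 1.9659, ρ_SOR = 0.9659

spectrum of D⁻¹(L+U) = {cos(kπ/181) : 1≤k≤180}; ρ_J = cos(π/181) = 0.9998.
√(1 − cos²(π/181)) = sin(π/181) ≈ 0.01736.
So ω* = 2/1.01736 = 1.9659 (Young).
At ω = 1.9659 every |λ(B_ω)| = ω−1, so ρ_SOR = 0.9659.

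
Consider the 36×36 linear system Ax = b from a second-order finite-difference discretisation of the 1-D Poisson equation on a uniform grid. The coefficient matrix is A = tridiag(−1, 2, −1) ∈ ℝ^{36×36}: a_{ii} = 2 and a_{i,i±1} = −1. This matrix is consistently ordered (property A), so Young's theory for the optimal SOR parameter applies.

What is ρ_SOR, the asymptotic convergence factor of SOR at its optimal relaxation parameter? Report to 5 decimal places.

½·tridiag(1,0,1) at n=36: λ_k = cos(kπ/37); max |λ| at k=1 ⇒ ρ_J = cos(π/37) ≈ 0.99640.
1 − cos²(π/37) = sin²(π/37) ⇒ √(1−ρ_J²) = sin(π/37) = 0.084806.
Then 2/(1+√(1−ρ_J²)) = 2/(1+0.084806); ω* = 2/1.084806 = 1.84365.
ρ(B_{ω*}) = ω*−1 = 0.84365

ρ_SOR = 0.84365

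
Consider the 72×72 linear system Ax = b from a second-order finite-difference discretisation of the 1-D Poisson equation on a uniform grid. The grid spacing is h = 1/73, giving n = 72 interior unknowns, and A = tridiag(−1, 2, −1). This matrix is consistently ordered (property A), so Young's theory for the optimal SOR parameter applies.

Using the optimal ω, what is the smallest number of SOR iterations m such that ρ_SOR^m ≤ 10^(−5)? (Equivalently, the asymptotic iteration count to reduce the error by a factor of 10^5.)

m = 134

[ρ_J] n=72: ρ(B_J) = cos(π/(n+1)) = cos(π/73) = 0.9990741.
1 − cos²(π/73) = sin²(π/73) ⇒ √(1−ρ_J²) = sin(π/73) = 0.0430222.
ω* = 2/(1+0.0430222) = 1.9175047
Hence ρ(B_{ω*}) = 1.9175047 − 1 = 0.9175047.
ρ_SOR^m ≤ 10^(−5) ⇔ m ≥ 5·ln10/(−ln 0.9175047) = 11.5129/0.0860976 = 133.719; m = ⌈133.719⌉ = 134.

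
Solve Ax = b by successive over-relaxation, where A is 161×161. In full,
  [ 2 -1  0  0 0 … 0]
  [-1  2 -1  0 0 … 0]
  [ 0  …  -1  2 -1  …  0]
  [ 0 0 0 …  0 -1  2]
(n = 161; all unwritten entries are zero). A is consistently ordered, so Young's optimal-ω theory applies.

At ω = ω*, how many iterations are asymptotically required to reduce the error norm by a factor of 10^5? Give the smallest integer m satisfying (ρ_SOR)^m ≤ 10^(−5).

[ρ_J] n=161: ρ(B_J) = cos(π/(n+1)) = cos(π/162) = 0.9998120.
√(1 − cos²(π/162)) = sin(π/162) ≈ 0.0193913.
So ω* = 2/1.0193913 = 1.9619551 (Young).
ρ(B_{ω*}) = ω*−1 = 0.9619551
Need (0.9619551)^m ≤ 10^(−5): m ≥ 5·ln10/|ln 0.9619551| = 11.5129/0.0387875 = 296.820 ⇒ m = 297.

m = 297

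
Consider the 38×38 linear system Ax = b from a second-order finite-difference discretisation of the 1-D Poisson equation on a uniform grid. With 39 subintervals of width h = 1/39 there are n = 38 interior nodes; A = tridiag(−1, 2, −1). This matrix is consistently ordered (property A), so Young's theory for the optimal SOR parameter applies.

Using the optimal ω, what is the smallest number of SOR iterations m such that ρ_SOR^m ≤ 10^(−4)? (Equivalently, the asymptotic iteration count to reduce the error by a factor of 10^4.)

B_J for the 38×38 system has eigenvalues cos(kπ/39); ρ_J = cos(π/39) = 0.9967573.
root = sin(π/39) = 0.0804666  (since 1−cos² = sin²).
ω* = 2/(1+0.0804666) = 1.8510521
and ρ(B_{ω*}) = 1.8510521 − 1 = 0.8510521.
ρ_SOR^m ≤ 10^(−4) ⇔ m ≥ 4·ln10/(−ln 0.8510521) = 9.21034/0.161282 = 57.107; m = ⌈57.107⌉ = 58.

m = 58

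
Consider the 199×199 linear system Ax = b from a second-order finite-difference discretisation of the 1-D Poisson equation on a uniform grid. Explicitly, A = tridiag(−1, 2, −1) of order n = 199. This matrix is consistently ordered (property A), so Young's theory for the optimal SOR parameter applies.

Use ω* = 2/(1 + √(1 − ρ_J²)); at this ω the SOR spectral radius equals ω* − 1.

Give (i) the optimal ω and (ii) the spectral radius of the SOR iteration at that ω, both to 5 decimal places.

B_J for the 199×199 system has eigenvalues cos(kπ/200); ρ_J = cos(π/200) = 0.99988.
√(1−ρ_J²) = |sin(π/200)| = 0.015707
Young: ω* = 2/(1+√(1−ρ_J²)) = 2/(1+0.015707) = 2/1.015707 = 1.96907.
At ω = 1.96907 every |λ(B_ω)| = ω−1, so ρ_SOR = 0.96907.

ω* = 1.96907, ρ_SOR = 0.96907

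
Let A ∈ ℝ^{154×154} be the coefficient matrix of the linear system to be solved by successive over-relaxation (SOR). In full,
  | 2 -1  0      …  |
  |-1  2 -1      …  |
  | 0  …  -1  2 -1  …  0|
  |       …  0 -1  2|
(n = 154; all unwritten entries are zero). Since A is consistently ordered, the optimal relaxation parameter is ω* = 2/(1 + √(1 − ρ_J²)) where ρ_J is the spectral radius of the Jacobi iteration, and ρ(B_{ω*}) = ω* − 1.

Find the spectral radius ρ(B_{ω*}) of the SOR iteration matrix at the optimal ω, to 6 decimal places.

[ρ_J] n=154: ρ(B_J) = cos(π/(n+1)) = cos(π/155) = 0.999795.
root = sin(π/155) = 0.0202670  (since 1−cos² = sin²).
ω* = 2/(1+0.0202670) = 1.960271
and ρ(B_{ω*}) = 1.960271 − 1 = 0.960271.

ρ_SOR = 0.960271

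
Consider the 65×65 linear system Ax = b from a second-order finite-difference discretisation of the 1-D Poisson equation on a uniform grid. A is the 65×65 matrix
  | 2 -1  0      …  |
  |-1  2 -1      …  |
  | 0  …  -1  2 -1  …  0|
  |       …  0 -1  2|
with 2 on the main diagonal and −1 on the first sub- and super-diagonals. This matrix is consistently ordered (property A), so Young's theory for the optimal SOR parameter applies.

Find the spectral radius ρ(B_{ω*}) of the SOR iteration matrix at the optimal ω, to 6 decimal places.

spectrum of D⁻¹(L+U) = {cos(kπ/66) : 1≤k≤65}; ρ_J = cos(π/66) = 0.998867.
√(1 − cos²(π/66)) = sin(π/66) ≈ 0.0475819.
ω* = 2 / (1 + 0.0475819) = 2 / 1.0475819 ≈ 1.909159.
ρ(B_{ω*}) = ω*−1 = 0.909159

ρ_SOR = 0.909159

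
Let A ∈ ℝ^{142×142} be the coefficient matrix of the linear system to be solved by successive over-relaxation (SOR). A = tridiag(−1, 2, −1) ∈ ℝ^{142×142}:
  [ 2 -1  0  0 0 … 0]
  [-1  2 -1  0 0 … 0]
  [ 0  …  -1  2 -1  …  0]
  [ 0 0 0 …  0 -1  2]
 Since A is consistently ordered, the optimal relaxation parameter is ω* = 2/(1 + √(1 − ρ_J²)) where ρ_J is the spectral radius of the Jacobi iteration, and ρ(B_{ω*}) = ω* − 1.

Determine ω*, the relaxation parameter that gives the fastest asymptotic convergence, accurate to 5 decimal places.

n=142: λ(B_J) = 1 − λ(A)/2 = cos(kπ/143); k=1 gives ρ_J = 0.99976.
√(1−ρ_J²) simplifies to sin(π/143) = 0.021967.
Then 2/(1+√(1−ρ_J²)) = 2/(1+0.021967); ω* = 2/1.021967 = 1.95701.
At ω = 1.95701 every |λ(B_ω)| = ω−1, so ρ_SOR = 0.95701.

ω* = 1.95701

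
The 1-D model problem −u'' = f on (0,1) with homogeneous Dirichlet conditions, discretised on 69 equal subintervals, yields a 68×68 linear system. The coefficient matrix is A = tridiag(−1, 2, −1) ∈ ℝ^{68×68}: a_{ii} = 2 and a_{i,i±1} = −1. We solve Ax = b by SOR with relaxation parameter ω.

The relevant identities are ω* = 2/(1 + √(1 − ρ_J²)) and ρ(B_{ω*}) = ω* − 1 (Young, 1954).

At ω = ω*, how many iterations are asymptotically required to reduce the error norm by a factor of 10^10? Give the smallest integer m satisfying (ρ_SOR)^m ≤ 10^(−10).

n=68: λ(B_J) = 1 − λ(A)/2 = cos(kπ/69); k=1 gives ρ_J = 0.9989637.
√(1−ρ_J²) = |sin(π/69)| = 0.0455146
[ω*] 2 ÷ (1 + 0.0455146) = 2 ÷ 1.0455146 = 1.9129336.
At ω = 1.9129336 every |λ(B_ω)| = ω−1, so ρ_SOR = 0.9129336.
m ≥ 10·ln10 / (−ln 0.9129336) = 252.776; smallest integer m = 253.

m = 253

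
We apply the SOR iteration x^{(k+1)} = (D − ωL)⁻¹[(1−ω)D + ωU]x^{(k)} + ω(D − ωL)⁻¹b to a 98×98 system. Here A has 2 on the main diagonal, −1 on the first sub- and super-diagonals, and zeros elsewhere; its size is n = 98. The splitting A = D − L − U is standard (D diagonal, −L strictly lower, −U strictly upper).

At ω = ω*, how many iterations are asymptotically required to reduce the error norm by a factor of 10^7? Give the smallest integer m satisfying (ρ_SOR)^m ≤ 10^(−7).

m = 254

½·tridiag(1,0,1) at n=98: λ_k = cos(kπ/99); max |λ| at k=1 ⇒ ρ_J = cos(π/99) ≈ 0.9994965.
√(1 − cos²(π/99)) = sin(π/99) ≈ 0.0317279.
Young: ω* = 2/(1+√(1−ρ_J²)) = 2/(1+0.0317279) = 2/1.0317279 = 1.9384956.
ρ_SOR = ω* − 1 = 1.9384956 − 1 = 0.9384956.
ρ_SOR^m ≤ 10^(−7) ⇔ m ≥ 7·ln10/(−ln 0.9384956) = 16.1181/0.0634771 = 253.920; m = ⌈253.920⌉ = 254.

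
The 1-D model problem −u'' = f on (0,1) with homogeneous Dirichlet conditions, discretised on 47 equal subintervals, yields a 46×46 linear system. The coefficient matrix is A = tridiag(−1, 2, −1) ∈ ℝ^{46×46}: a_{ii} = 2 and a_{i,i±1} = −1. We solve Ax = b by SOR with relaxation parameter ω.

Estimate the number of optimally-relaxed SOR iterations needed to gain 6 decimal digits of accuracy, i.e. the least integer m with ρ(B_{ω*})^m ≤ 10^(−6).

m = 104

n=46: λ(B_J) = 1 − λ(A)/2 = cos(kπ/47); k=1 gives ρ_J = 0.9977669.
√(1−ρ_J²) simplifies to sin(π/47) = 0.0667926.
So ω* = 2/1.0667926 = 1.8747787 (Young).
and ρ(B_{ω*}) = 1.8747787 − 1 = 0.8747787.
ρ_SOR^m ≤ 10^(−6) ⇔ m ≥ 6·ln10/(−ln 0.8747787) = 13.8155/0.133784 = 103.267; m = ⌈103.267⌉ = 104.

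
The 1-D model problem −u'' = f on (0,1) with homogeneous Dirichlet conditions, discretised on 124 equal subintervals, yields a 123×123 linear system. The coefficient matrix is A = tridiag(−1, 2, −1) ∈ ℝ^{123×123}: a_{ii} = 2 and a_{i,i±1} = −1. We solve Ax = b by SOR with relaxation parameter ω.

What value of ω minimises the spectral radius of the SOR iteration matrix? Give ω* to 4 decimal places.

ω* = 1.9506

[ρ_J] n=123: ρ(B_J) = cos(π/(n+1)) = cos(π/124) = 0.9997.
√(1−ρ_J²) = |sin(π/124)| = 0.02533
ω* = 2 / (1 + 0.02533) = 2 / 1.02533 ≈ 1.9506.
ρ_SOR = ω* − 1 = 1.9506 − 1 = 0.9506.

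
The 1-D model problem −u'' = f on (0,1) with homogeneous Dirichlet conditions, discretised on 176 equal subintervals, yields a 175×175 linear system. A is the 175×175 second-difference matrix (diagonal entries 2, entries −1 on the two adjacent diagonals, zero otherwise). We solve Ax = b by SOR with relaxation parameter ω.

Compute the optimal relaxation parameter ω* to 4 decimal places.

n=175: λ(B_J) = 1 − λ(A)/2 = cos(kπ/176); k=1 gives ρ_J = 0.9998.
√(1 − cos²(π/176)) = sin(π/176) ≈ 0.01785.
Young: ω* = 2/(1+√(1−ρ_J²)) = 2/(1+0.01785) = 2/1.01785 = 1.9649.
ρ(B_{ω*}) = ω*−1 = 0.9649

ω* = 1.9649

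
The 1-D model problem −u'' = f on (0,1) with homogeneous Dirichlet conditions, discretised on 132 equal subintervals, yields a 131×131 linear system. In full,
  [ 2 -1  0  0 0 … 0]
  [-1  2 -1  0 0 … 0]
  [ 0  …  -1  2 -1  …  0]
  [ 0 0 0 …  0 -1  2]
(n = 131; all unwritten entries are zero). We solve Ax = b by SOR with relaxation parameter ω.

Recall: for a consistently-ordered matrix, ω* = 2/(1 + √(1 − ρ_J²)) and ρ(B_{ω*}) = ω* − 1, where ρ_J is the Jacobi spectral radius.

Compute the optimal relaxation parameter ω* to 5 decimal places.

ω* = 1.95351

½·tridiag(1,0,1) at n=131: λ_k = cos(kπ/132); max |λ| at k=1 ⇒ ρ_J = cos(π/132) ≈ 0.99972.
root = sin(π/132) = 0.023798  (since 1−cos² = sin²).
ω* = 2 / (1 + 0.023798) = 2 / 1.023798 ≈ 1.95351.
ρ_SOR = ω* − 1 ≈ 0.95351.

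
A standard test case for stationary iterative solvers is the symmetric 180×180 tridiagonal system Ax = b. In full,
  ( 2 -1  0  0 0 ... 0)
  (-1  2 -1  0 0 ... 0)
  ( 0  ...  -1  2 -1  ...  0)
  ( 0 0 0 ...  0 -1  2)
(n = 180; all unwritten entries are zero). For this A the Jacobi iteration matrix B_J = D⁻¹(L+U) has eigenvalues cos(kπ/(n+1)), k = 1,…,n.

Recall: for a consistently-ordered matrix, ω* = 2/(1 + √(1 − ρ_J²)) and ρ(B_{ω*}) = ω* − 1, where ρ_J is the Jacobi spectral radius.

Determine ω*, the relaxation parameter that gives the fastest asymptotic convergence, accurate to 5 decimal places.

ω* = 1.96588

With n=180, ρ(Jacobi) = cos(π/181) = 0.99985.
root = sin(π/181) = 0.017356  (since 1−cos² = sin²).
ω* = 2 / (1 + 0.017356) = 2 / 1.017356 ≈ 1.96588.
ρ_SOR = ω* − 1 = 1.96588 − 1 = 0.96588.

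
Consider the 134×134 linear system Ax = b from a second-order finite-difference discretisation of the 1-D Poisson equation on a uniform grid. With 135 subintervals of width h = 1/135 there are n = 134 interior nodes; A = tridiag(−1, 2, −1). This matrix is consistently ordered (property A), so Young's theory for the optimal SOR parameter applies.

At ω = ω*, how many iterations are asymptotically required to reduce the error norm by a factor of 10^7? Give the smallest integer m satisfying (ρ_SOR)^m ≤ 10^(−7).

m = 347

n=134: λ(B_J) = 1 − λ(A)/2 = cos(kπ/135); k=1 gives ρ_J = 0.9997292.
root = sin(π/135) = 0.0232690  (since 1−cos² = sin²).
ω* = 2/(1 + 0.0232690) = 2/1.0232690 = 1.9545203.
ρ(B_{ω*}) = ω*−1 = 0.9545203
7·ln10 = 16.1181; −ln(0.9545203) = 0.0465464; m = ⌈16.1181/0.0465464⌉ = ⌈346.280⌉ = 347.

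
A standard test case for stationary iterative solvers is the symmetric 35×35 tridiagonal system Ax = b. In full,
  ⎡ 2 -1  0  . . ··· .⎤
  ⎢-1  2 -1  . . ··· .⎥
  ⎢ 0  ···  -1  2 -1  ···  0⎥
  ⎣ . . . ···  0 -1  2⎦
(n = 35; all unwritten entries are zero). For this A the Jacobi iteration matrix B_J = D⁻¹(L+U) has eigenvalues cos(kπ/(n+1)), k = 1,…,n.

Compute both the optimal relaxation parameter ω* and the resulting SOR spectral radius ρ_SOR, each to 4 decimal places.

With n=35, ρ(Jacobi) = cos(π/36) = 0.9962.
√(1 − cos²(π/36)) = sin(π/36) ≈ 0.08716.
[ω*] 2 ÷ (1 + 0.08716) = 2 ÷ 1.08716 = 1.8397.
At ω = 1.8397 every |λ(B_ω)| = ω−1, so ρ_SOR = 0.8397.

ω* = 1.8397, ρ_SOR = 0.8397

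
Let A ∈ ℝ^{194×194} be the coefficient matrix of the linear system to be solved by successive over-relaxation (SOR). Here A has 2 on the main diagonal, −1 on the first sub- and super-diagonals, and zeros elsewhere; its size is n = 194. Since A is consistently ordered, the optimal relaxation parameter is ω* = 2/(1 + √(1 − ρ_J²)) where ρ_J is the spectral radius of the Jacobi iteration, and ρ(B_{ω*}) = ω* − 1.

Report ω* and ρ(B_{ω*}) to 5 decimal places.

ω* = 1.96829, ρ_SOR = 0.96829

½·tridiag(1,0,1) at n=194: λ_k = cos(kπ/195); max |λ| at k=1 ⇒ ρ_J = cos(π/195) ≈ 0.99987.
√(1−ρ_J²) simplifies to sin(π/195) = 0.016110.
Young: ω* = 2/(1+√(1−ρ_J²)) = 2/(1+0.016110) = 2/1.016110 = 1.96829.
At ω = 1.96829 every |λ(B_ω)| = ω−1, so ρ_SOR = 0.96829.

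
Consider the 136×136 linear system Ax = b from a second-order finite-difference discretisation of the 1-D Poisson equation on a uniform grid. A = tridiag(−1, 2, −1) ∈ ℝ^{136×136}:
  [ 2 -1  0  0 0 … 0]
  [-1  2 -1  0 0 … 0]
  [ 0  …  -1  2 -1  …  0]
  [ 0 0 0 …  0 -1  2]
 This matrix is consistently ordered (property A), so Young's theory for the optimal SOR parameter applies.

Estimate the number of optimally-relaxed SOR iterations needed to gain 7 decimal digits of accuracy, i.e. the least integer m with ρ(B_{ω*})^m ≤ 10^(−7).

B_J for the 136×136 system has eigenvalues cos(kπ/137); ρ_J = cos(π/137) = 0.9997371.
√(1−ρ_J²) simplifies to sin(π/137) = 0.0229293.
ω* = 2/(1 + 0.0229293) = 2/1.0229293 = 1.9551693.
and ρ(B_{ω*}) = 1.9551693 − 1 = 0.9551693.
For 7 digits: m = 7·ln10 / (−ln 0.9551693) = 16.1181/0.0458667 = 351.412; round up → m = 352.

m = 352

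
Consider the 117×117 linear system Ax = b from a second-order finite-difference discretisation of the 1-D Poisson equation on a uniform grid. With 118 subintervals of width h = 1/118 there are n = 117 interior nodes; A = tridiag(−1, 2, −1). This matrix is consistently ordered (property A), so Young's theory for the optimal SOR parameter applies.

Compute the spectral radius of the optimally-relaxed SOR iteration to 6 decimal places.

ρ_SOR = 0.948140

spectrum of D⁻¹(L+U) = {cos(kπ/118) : 1≤k≤117}; ρ_J = cos(π/118) = 0.999646.
1 − cos²(π/118) = sin²(π/118) ⇒ √(1−ρ_J²) = sin(π/118) = 0.0266205.
ω* = 2/(1+0.0266205) = 1.948140
At ω = 1.948140 every |λ(B_ω)| = ω−1, so ρ_SOR = 0.948140.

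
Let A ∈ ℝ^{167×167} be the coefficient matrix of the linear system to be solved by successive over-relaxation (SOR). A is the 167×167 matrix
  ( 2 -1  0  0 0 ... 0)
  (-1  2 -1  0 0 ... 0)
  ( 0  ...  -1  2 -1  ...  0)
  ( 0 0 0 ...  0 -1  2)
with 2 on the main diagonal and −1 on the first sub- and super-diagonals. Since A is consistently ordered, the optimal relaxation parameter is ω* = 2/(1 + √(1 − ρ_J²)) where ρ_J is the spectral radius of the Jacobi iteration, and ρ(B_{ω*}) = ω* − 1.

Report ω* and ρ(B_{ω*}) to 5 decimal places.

n=167: λ(B_J) = 1 − λ(A)/2 = cos(kπ/168); k=1 gives ρ_J = 0.99983.
√(1 − cos²(π/168)) = sin(π/168) ≈ 0.018699.
ω* = 2/(1+0.018699) = 1.96329
ρ(B_{ω*}) = ω*−1 = 0.96329

ω* = 1.96329, ρ_SOR = 0.96329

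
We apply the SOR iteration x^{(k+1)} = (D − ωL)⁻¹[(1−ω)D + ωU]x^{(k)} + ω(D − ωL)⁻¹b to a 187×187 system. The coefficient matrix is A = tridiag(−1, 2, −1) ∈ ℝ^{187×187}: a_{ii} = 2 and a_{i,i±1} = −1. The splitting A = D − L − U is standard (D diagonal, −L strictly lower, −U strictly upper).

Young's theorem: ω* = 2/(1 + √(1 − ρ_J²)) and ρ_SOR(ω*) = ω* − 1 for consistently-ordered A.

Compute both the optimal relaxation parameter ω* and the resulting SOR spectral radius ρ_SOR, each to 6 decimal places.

ω* = 1.967130, ρ_SOR = 0.967130

[ρ_J] n=187: ρ(B_J) = cos(π/(n+1)) = cos(π/188) = 0.999860.
√(1−ρ_J²) = |sin(π/188)| = 0.0167098
ω* = 2 / (1 + 0.0167098) = 2 / 1.0167098 ≈ 1.967130.
and ρ(B_{ω*}) = 1.967130 − 1 = 0.967130.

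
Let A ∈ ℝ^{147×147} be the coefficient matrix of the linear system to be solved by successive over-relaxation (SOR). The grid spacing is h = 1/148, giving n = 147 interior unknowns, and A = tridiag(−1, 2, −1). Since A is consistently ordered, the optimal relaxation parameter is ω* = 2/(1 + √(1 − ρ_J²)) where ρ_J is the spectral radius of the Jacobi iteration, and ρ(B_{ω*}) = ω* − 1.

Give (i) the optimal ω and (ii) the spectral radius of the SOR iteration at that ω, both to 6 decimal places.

½·tridiag(1,0,1) at n=147: λ_k = cos(kπ/148); max |λ| at k=1 ⇒ ρ_J = cos(π/148) ≈ 0.999775.
√(1−ρ_J²) simplifies to sin(π/148) = 0.0212254.
Young: ω* = 2/(1+√(1−ρ_J²)) = 2/(1+0.0212254) = 2/1.0212254 = 1.958432.
[ρ_SOR] ω* − 1 = 0.958432.

ω* = 1.958432, ρ_SOR = 0.958432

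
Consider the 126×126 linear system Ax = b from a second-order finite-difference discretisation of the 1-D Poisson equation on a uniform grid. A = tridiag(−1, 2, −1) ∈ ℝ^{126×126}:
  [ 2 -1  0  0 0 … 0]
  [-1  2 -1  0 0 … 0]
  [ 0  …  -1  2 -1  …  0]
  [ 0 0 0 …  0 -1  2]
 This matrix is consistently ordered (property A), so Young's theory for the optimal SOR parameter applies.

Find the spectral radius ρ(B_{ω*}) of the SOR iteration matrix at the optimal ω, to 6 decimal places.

spectrum of D⁻¹(L+U) = {cos(kπ/127) : 1≤k≤126}; ρ_J = cos(π/127) = 0.999694.
root = sin(π/127) = 0.0247344  (since 1−cos² = sin²).
Then 2/(1+√(1−ρ_J²)) = 2/(1+0.0247344); ω* = 2/1.0247344 = 1.951725.
[ρ_SOR] ω* − 1 = 0.951725.

ρ_SOR = 0.951725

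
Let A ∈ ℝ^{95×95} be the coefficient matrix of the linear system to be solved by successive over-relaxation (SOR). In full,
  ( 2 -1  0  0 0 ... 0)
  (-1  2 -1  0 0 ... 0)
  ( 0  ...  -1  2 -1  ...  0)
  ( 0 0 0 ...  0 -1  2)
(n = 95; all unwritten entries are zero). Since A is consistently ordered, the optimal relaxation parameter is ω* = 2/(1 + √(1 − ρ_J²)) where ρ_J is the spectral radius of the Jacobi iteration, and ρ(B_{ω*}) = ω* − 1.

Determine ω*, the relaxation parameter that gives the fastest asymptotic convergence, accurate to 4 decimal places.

½·tridiag(1,0,1) at n=95: λ_k = cos(kπ/96); max |λ| at k=1 ⇒ ρ_J = cos(π/96) ≈ 0.9995.
√(1−ρ_J²) = |sin(π/96)| = 0.03272
ω* = 2 / (1 + 0.03272) = 2 / 1.03272 ≈ 1.9366.
ρ(B_{ω*}) = ω*−1 = 0.9366

ω* = 1.9366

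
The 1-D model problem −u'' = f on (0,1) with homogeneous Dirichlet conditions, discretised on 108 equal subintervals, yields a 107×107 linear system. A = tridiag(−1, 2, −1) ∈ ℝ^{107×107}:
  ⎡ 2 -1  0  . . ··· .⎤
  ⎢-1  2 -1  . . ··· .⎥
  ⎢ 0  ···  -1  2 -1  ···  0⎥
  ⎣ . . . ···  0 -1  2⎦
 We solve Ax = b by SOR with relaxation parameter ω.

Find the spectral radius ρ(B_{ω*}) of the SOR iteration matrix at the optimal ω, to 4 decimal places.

B_J for the 107×107 system has eigenvalues cos(kπ/108); ρ_J = cos(π/108) = 0.9996.
1 − cos²(π/108) = sin²(π/108) ⇒ √(1−ρ_J²) = sin(π/108) = 0.02908.
So ω* = 2/1.02908 = 1.9435 (Young).
ρ_SOR = ω* − 1 = 1.9435 − 1 = 0.9435.

ρ_SOR = 0.9435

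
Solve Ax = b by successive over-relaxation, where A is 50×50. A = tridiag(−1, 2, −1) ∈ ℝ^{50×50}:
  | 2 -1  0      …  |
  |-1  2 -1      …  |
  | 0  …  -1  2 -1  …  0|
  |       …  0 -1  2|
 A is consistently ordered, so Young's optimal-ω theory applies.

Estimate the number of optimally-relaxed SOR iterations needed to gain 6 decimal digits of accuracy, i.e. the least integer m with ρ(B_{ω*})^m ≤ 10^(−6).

m = 113

With n=50, ρ(Jacobi) = cos(π/51) = 0.9981033.
1 − cos²(π/51) = sin²(π/51) ⇒ √(1−ρ_J²) = sin(π/51) = 0.0615609.
Then 2/(1+√(1−ρ_J²)) = 2/(1+0.0615609); ω* = 2/1.0615609 = 1.8840181.
Hence ρ(B_{ω*}) = 1.8840181 − 1 = 0.8840181.
ρ_SOR^m ≤ 10^(−6) ⇔ m ≥ 6·ln10/(−ln 0.8840181) = 13.8155/0.123278 = 112.068; m = ⌈112.068⌉ = 113.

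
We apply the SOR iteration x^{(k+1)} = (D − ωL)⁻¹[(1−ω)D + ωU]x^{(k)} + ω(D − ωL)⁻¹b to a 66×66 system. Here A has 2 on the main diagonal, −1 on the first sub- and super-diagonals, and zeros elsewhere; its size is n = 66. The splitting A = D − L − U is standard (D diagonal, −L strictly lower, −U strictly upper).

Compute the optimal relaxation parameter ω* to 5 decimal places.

ω* = 1.91045

With n=66, ρ(Jacobi) = cos(π/67) = 0.99890.
√(1−ρ_J²) simplifies to sin(π/67) = 0.046872.
ω* = 2/(1+0.046872) = 1.91045
ρ_SOR = ω* − 1 ≈ 0.91045.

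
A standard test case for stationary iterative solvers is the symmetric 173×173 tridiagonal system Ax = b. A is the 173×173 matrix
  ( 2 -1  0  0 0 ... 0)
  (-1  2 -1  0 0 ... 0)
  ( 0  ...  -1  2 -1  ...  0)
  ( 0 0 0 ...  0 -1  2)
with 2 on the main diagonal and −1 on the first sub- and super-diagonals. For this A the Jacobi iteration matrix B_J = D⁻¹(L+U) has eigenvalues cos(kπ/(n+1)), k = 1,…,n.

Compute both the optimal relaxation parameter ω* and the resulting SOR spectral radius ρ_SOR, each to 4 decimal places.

ρ_J = max_k |cos(kπ/174)| = cos(π/174) = 0.9998
root = sin(π/174) = 0.01805  (since 1−cos² = sin²).
ω* = 2/(1+0.01805) = 1.9645
ρ_SOR = ω* − 1 = 1.9645 − 1 = 0.9645.

ω* = 1.9645, ρ_SOR = 0.9645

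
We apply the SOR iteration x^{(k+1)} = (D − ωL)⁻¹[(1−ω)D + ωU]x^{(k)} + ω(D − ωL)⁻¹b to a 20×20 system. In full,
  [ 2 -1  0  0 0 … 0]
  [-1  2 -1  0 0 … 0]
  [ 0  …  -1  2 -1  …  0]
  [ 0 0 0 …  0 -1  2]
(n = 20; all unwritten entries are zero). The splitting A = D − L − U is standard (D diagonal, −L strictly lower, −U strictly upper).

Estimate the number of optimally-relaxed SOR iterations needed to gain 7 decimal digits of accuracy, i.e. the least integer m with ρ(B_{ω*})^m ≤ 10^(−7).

m = 54

B_J for the 20×20 system has eigenvalues cos(kπ/21); ρ_J = cos(π/21) = 0.9888308.
√(1−ρ_J²) simplifies to sin(π/21) = 0.1490423.
Young: ω* = 2/(1+√(1−ρ_J²)) = 2/(1+0.1490423) = 2/1.1490423 = 1.7405800.
and ρ(B_{ω*}) = 1.7405800 − 1 = 0.7405800.
(0.7405800)^m ≤ 10^{−7}  ⇒  m·ln(0.7405800) ≤ −7·ln10  ⇒  m ≥ 53.669  ⇒  m = 54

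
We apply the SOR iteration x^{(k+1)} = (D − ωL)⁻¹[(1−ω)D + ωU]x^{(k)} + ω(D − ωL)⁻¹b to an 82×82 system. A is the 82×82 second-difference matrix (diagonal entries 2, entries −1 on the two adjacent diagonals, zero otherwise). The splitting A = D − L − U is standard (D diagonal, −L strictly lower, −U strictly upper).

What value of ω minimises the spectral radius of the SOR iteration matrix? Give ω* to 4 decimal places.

ω* = 1.9271

n=82: λ(B_J) = 1 − λ(A)/2 = cos(kπ/83); k=1 gives ρ_J = 0.9993.
√(1−ρ_J²) = |sin(π/83)| = 0.03784
ω* = 2/(1+0.03784) = 1.9271
ρ_SOR = ω* − 1 = 1.9271 − 1 = 0.9271.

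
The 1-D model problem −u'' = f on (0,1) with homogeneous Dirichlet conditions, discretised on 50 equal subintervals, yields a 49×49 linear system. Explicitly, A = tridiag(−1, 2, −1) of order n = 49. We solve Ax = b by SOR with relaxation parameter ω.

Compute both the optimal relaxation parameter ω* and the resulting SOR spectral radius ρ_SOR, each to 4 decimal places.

½·tridiag(1,0,1) at n=49: λ_k = cos(kπ/50); max |λ| at k=1 ⇒ ρ_J = cos(π/50) ≈ 0.9980.
root = sin(π/50) = 0.06279  (since 1−cos² = sin²).
Then 2/(1+√(1−ρ_J²)) = 2/(1+0.06279); ω* = 2/1.06279 = 1.8818.
Hence ρ(B_{ω*}) = 1.8818 − 1 = 0.8818.

ω* = 1.8818, ρ_SOR = 0.8818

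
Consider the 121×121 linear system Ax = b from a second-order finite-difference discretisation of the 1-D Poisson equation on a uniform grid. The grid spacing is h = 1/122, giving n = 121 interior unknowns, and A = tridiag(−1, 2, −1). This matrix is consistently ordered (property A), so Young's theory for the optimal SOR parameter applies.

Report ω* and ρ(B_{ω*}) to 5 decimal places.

ω* = 1.94980, ρ_SOR = 0.94980

B_J for the 121×121 system has eigenvalues cos(kπ/122); ρ_J = cos(π/122) = 0.99967.
√(1−ρ_J²) simplifies to sin(π/122) = 0.025748.
[ω*] 2 ÷ (1 + 0.025748) = 2 ÷ 1.025748 = 1.94980.
and ρ(B_{ω*}) = 1.94980 − 1 = 0.94980.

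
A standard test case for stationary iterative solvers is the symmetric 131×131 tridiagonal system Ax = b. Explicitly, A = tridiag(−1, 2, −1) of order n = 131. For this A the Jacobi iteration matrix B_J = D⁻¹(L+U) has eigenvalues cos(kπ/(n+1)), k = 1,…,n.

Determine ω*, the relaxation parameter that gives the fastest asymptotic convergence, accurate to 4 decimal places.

ω* = 1.9535

B_J for the 131×131 system has eigenvalues cos(kπ/132); ρ_J = cos(π/132) = 0.9997.
1 − cos²(π/132) = sin²(π/132) ⇒ √(1−ρ_J²) = sin(π/132) = 0.02380.
Then 2/(1+√(1−ρ_J²)) = 2/(1+0.02380); ω* = 2/1.02380 = 1.9535.
Hence ρ(B_{ω*}) = 1.9535 − 1 = 0.9535.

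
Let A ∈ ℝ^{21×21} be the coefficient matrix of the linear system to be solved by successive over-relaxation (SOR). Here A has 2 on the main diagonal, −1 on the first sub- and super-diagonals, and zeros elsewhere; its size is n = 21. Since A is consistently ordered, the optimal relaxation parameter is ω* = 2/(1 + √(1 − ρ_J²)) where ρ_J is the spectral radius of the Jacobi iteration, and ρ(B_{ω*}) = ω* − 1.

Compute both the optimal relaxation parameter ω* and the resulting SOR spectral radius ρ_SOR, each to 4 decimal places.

ρ_J = max_k |cos(kπ/22)| = cos(π/22) = 0.9898
root = sin(π/22) = 0.14231  (since 1−cos² = sin²).
Then 2/(1+√(1−ρ_J²)) = 2/(1+0.14231); ω* = 2/1.14231 = 1.7508.
[ρ_SOR] ω* − 1 = 0.7508.

ω* = 1.7508, ρ_SOR = 0.7508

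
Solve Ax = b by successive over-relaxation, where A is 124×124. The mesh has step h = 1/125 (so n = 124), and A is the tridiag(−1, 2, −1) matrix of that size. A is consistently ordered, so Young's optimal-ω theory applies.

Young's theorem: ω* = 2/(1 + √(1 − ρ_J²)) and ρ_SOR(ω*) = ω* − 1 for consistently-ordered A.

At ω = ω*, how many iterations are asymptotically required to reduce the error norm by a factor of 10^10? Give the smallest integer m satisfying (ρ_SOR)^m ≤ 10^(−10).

m = 459

[ρ_J] n=124: ρ(B_J) = cos(π/(n+1)) = cos(π/125) = 0.9996842.
√(1−ρ_J²) = |sin(π/125)| = 0.0251301
ω* = 2 / (1 + 0.0251301) = 2 / 1.0251301 ≈ 1.9509719.
and ρ(B_{ω*}) = 1.9509719 − 1 = 0.9509719.
For 10 digits: m = 10·ln10 / (−ln 0.9509719) = 23.0259/0.0502708 = 458.037; round up → m = 459.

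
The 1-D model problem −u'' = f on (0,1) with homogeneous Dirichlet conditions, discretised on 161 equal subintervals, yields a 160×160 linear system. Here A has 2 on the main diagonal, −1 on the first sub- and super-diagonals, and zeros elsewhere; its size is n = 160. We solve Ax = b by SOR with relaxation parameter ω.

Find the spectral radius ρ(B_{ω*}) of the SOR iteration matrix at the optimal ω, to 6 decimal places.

spectrum of D⁻¹(L+U) = {cos(kπ/161) : 1≤k≤160}; ρ_J = cos(π/161) = 0.999810.
√(1−ρ_J²) = |sin(π/161)| = 0.0195118
ω* = 2/(1 + 0.0195118) = 2/1.0195118 = 1.961723.
ρ(B_{ω*}) = ω*−1 = 0.961723

ρ_SOR = 0.961723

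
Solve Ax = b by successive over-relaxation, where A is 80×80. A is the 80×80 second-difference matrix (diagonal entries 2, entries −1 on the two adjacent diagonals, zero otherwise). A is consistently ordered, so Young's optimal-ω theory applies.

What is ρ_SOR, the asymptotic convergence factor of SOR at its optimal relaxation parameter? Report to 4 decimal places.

B_J for the 80×80 system has eigenvalues cos(kπ/81); ρ_J = cos(π/81) = 0.9992.
root = sin(π/81) = 0.03878  (since 1−cos² = sin²).
Then 2/(1+√(1−ρ_J²)) = 2/(1+0.03878); ω* = 2/1.03878 = 1.9253.
At ω = 1.9253 every |λ(B_ω)| = ω−1, so ρ_SOR = 0.9253.

ρ_SOR = 0.9253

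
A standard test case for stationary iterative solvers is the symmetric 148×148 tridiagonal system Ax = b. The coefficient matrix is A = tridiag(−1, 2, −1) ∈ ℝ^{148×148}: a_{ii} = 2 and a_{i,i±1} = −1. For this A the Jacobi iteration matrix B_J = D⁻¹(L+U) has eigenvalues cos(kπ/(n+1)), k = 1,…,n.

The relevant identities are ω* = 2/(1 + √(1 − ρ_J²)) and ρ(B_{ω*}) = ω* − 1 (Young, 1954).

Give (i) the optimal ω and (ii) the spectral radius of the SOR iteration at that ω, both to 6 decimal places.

ω* = 1.958705, ρ_SOR = 0.958705

B_J for the 148×148 system has eigenvalues cos(kπ/149); ρ_J = cos(π/149) = 0.999778.
√(1−ρ_J²) simplifies to sin(π/149) = 0.0210830.
ω* = 2 / (1 + 0.0210830) = 2 / 1.0210830 ≈ 1.958705.
ρ(B_{ω*}) = ω*−1 = 0.958705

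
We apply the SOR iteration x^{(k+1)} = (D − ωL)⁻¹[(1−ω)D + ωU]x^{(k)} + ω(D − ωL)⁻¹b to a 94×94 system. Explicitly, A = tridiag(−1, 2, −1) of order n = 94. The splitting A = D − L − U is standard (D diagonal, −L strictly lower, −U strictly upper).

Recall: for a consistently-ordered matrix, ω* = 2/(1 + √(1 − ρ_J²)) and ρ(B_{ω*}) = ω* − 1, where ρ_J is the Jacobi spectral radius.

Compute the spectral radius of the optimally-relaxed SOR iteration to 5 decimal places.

ρ_SOR = 0.93599

spectrum of D⁻¹(L+U) = {cos(kπ/95) : 1≤k≤94}; ρ_J = cos(π/95) = 0.99945.
1 − cos²(π/95) = sin²(π/95) ⇒ √(1−ρ_J²) = sin(π/95) = 0.033063.
[ω*] 2 ÷ (1 + 0.033063) = 2 ÷ 1.033063 = 1.93599.
and ρ(B_{ω*}) = 1.93599 − 1 = 0.93599.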